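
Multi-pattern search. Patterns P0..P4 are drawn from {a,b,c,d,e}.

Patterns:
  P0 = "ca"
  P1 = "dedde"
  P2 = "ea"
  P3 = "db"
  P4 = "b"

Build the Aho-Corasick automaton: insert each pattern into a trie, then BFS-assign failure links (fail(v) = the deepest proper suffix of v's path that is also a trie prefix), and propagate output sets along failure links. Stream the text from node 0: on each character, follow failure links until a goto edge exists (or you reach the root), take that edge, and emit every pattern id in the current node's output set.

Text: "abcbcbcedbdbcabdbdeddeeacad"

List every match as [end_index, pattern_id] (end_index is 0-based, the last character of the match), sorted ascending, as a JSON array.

Build:
Trie (insert patterns):
  n0 'ε': b→11 c→1 d→3 e→8
  n1 'c': a→2
  n2 'ca': ·  ←P0
  n3 'd': b→10 e→4
  n4 'de': d→5
  n5 'ded': d→6
  n6 'dedd': e→7
  n7 'dedde': ·  ←P1
  n8 'e': a→9
  n9 'ea': ·  ←P2
  n10 'db': ·  ←P3
  n11 'b': ·  ←P4

Failure links (BFS by depth):
  fail(1) 'c': from fail(0)=0 chase 'c': 0 ⇒ 0;  out=∅∪out(0)=∅
  fail(3) 'd': from fail(0)=0 chase 'd': 0 ⇒ 0;  out=∅∪out(0)=∅
  fail(8) 'e': from fail(0)=0 chase 'e': 0 ⇒ 0;  out=∅∪out(0)=∅
  fail(11) 'b': from fail(0)=0 chase 'b': 0 ⇒ 0;  out={4}∪out(0)={4}
  fail(2) 'ca': from fail(1)=0 chase 'a': 0 ⇒ 0;  out={0}∪out(0)={0}
  fail(4) 'de': from fail(3)=0 chase 'e': 0 ⇒ 8;  out=∅∪out(8)=∅
  fail(9) 'ea': from fail(8)=0 chase 'a': 0 ⇒ 0;  out={2}∪out(0)={2}
  fail(10) 'db': from fail(3)=0 chase 'b': 0 ⇒ 11;  out={3}∪out(11)={3,4}
  fail(5) 'ded': from fail(4)=8 chase 'd': 8→0 ⇒ 3;  out=∅∪out(3)=∅
  fail(6) 'dedd': from fail(5)=3 chase 'd': 3→0 ⇒ 3;  out=∅∪out(3)=∅
  fail(7) 'dedde': from fail(6)=3 chase 'e': 3 ⇒ 4;  out={1}∪out(4)={1}

Run:
pos 0 'a': at 0
pos 1 'b': at 11  emit P4@[1:1]
pos 2 'c': at 1 (via fail)
pos 3 'b': at 11 (via fail)  emit P4@[3:3]
pos 4 'c': at 1 (via fail)
pos 5 'b': at 11 (via fail)  emit P4@[5:5]
pos 6 'c': at 1 (via fail)
pos 7 'e': at 8 (via fail)
pos 8 'd': at 3 (via fail)
pos 9 'b': at 10  emit P3@[8:9],P4@[9:9]
pos 10 'd': at 3 (via fail)
pos 11 'b': at 10  emit P3@[10:11],P4@[11:11]
pos 12 'c': at 1 (via fail)
pos 13 'a': at 2  emit P0@[12:13]
pos 14 'b': at 11 (via fail)  emit P4@[14:14]
pos 15 'd': at 3 (via fail)
pos 16 'b': at 10  emit P3@[15:16],P4@[16:16]
pos 17 'd': at 3 (via fail)
pos 18 'e': at 4
pos 19 'd': at 5
pos 20 'd': at 6
pos 21 'e': at 7  emit P1@[17:21]
pos 22 'e': at 8 (via fail)
pos 23 'a': at 9  emit P2@[22:23]
pos 24 'c': at 1 (via fail)
pos 25 'a': at 2  emit P0@[24:25]
pos 26 'd': at 3 (via fail)

Matches: [[1,4],[3,4],[5,4],[9,3],[9,4],[11,3],[11,4],[13,0],[14,4],[16,3],[16,4],[21,1],[23,2],[25,0]]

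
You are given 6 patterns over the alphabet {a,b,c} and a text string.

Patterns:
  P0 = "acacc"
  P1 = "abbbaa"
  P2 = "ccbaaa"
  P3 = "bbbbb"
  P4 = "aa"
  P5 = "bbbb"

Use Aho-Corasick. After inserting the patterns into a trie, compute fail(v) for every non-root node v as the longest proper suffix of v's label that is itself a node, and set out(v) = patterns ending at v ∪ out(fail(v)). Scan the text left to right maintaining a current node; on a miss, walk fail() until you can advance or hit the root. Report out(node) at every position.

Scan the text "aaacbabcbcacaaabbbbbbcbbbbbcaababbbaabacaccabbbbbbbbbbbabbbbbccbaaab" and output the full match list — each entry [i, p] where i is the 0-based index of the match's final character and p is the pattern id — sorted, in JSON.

Build:
Trie nodes:
  n0 'ε': a→1 b→17 c→11
  n1 'a': a→22 b→6 c→2
  n2 'ac': a→3
  n3 'aca': c→4
  n4 'acac': c→5
  n5 'acacc': ·  [P0 ends]
  n6 'ab': b→7
  n7 'abb': b→8
  n8 'abbb': a→9
  n9 'abbba': a→10
  n10 'abbbaa': ·  [P1 ends]
  n11 'c': c→12
  n12 'cc': b→13
  n13 'ccb': a→14
  n14 'ccba': a→15
  n15 'ccbaa': a→16
  n16 'ccbaaa': ·  [P2 ends]
  n17 'b': b→18
  n18 'bb': b→19
  n19 'bbb': b→20
  n20 'bbbb': b→21  [P5 ends]
  n21 'bbbbb': ·  [P3 ends]
  n22 'aa': ·  [P4 ends]

BFS fail/out derivation:
  n1('a'): parent n0 fail=0; on 'a' 0 → fail=0;  out ∅∪∅=∅
  n11('c'): parent n0 fail=0; on 'c' 0 → fail=0;  out ∅∪∅=∅
  n17('b'): parent n0 fail=0; on 'b' 0 → fail=0;  out ∅∪∅=∅
  n2('ac'): parent n1 fail=0; on 'c' 0 → fail=11;  out ∅∪∅=∅
  n6('ab'): parent n1 fail=0; on 'b' 0 → fail=17;  out ∅∪∅=∅
  n12('cc'): parent n11 fail=0; on 'c' 0 → fail=11;  out ∅∪∅=∅
  n18('bb'): parent n17 fail=0; on 'b' 0 → fail=17;  out ∅∪∅=∅
  n22('aa'): parent n1 fail=0; on 'a' 0 → fail=1;  out {4}∪∅={4}
  n3('aca'): parent n2 fail=11; on 'a' 11→0 → fail=1;  out ∅∪∅=∅
  n7('abb'): parent n6 fail=17; on 'b' 17 → fail=18;  out ∅∪∅=∅
  n13('ccb'): parent n12 fail=11; on 'b' 11→0 → fail=17;  out ∅∪∅=∅
  n19('bbb'): parent n18 fail=17; on 'b' 17 → fail=18;  out ∅∪∅=∅
  n4('acac'): parent n3 fail=1; on 'c' 1 → fail=2;  out ∅∪∅=∅
  n8('abbb'): parent n7 fail=18; on 'b' 18 → fail=19;  out ∅∪∅=∅
  n14('ccba'): parent n13 fail=17; on 'a' 17→0 → fail=1;  out ∅∪∅=∅
  n20('bbbb'): parent n19 fail=18; on 'b' 18 → fail=19;  out {5}∪∅={5}
  n5('acacc'): parent n4 fail=2; on 'c' 2→11 → fail=12;  out {0}∪∅={0}
  n9('abbba'): parent n8 fail=19; on 'a' 19→18→17→0 → fail=1;  out ∅∪∅=∅
  n15('ccbaa'): parent n14 fail=1; on 'a' 1 → fail=22;  out ∅∪{4}={4}
  n21('bbbbb'): parent n20 fail=19; on 'b' 19 → fail=20;  out {3}∪{5}={3,5}
  n10('abbbaa'): parent n9 fail=1; on 'a' 1 → fail=22;  out {1}∪{4}={1,4}
  n16('ccbaaa'): parent n15 fail=22; on 'a' 22→1 → fail=22;  out {2}∪{4}={2,4}

Text stream:
[0] read 'a'  n0⇒n1
[1] read 'a'  n1⇒n22  → match P4@[0:1]
[2] read 'a'  n22⇒n22 (fail-walked)  → match P4@[1:2]
[3] read 'c'  n22⇒n2 (fail-walked)
[4] read 'b'  n2⇒n17 (fail-walked)
[5] read 'a'  n17⇒n1 (fail-walked)
[6] read 'b'  n1⇒n6
[7] read 'c'  n6⇒n11 (fail-walked)
[8] read 'b'  n11⇒n17 (fail-walked)
[9] read 'c'  n17⇒n11 (fail-walked)
[10] read 'a'  n11⇒n1 (fail-walked)
[11] read 'c'  n1⇒n2
[12] read 'a'  n2⇒n3
[13] read 'a'  n3⇒n22 (fail-walked)  → match P4@[12:13]
[14] read 'a'  n22⇒n22 (fail-walked)  → match P4@[13:14]
[15] read 'b'  n22⇒n6 (fail-walked)
[16] read 'b'  n6⇒n7
[17] read 'b'  n7⇒n8
[18] read 'b'  n8⇒n20 (fail-walked)  → match P5@[15:18]
[19] read 'b'  n20⇒n21  → match P3@[15:19],P5@[16:19]
[20] read 'b'  n21⇒n21 (fail-walked)  → match P3@[16:20],P5@[17:20]
[21] read 'c'  n21⇒n11 (fail-walked)
[22] read 'b'  n11⇒n17 (fail-walked)
[23] read 'b'  n17⇒n18
[24] read 'b'  n18⇒n19
[25] read 'b'  n19⇒n20  → match P5@[22:25]
[26] read 'b'  n20⇒n21  → match P3@[22:26],P5@[23:26]
[27] read 'c'  n21⇒n11 (fail-walked)
[28] read 'a'  n11⇒n1 (fail-walked)
[29] read 'a'  n1⇒n22  → match P4@[28:29]
[30] read 'b'  n22⇒n6 (fail-walked)
[31] read 'a'  n6⇒n1 (fail-walked)
[32] read 'b'  n1⇒n6
[33] read 'b'  n6⇒n7
[34] read 'b'  n7⇒n8
[35] read 'a'  n8⇒n9
[36] read 'a'  n9⇒n10  → match P1@[31:36],P4@[35:36]
[37] read 'b'  n10⇒n6 (fail-walked)
[38] read 'a'  n6⇒n1 (fail-walked)
[39] read 'c'  n1⇒n2
[40] read 'a'  n2⇒n3
[41] read 'c'  n3⇒n4
[42] read 'c'  n4⇒n5  → match P0@[38:42]
[43] read 'a'  n5⇒n1 (fail-walked)
[44] read 'b'  n1⇒n6
[45] read 'b'  n6⇒n7
[46] read 'b'  n7⇒n8
[47] read 'b'  n8⇒n20 (fail-walked)  → match P5@[44:47]
[48] read 'b'  n20⇒n21  → match P3@[44:48],P5@[45:48]
[49] read 'b'  n21⇒n21 (fail-walked)  → match P3@[45:49],P5@[46:49]
[50] read 'b'  n21⇒n21 (fail-walked)  → match P3@[46:50],P5@[47:50]
[51] read 'b'  n21⇒n21 (fail-walked)  → match P3@[47:51],P5@[48:51]
[52] read 'b'  n21⇒n21 (fail-walked)  → match P3@[48:52],P5@[49:52]
[53] read 'b'  n21⇒n21 (fail-walked)  → match P3@[49:53],P5@[50:53]
[54] read 'b'  n21⇒n21 (fail-walked)  → match P3@[50:54],P5@[51:54]
[55] read 'a'  n21⇒n1 (fail-walked)
[56] read 'b'  n1⇒n6
[57] read 'b'  n6⇒n7
[58] read 'b'  n7⇒n8
[59] read 'b'  n8⇒n20 (fail-walked)  → match P5@[56:59]
[60] read 'b'  n20⇒n21  → match P3@[56:60],P5@[57:60]
[61] read 'c'  n21⇒n11 (fail-walked)
[62] read 'c'  n11⇒n12
[63] read 'b'  n12⇒n13
[64] read 'a'  n13⇒n14
[65] read 'a'  n14⇒n15  → match P4@[64:65]
[66] read 'a'  n15⇒n16  → match P2@[61:66],P4@[65:66]
[67] read 'b'  n16⇒n6 (fail-walked)

Matches: [[1,4],[2,4],[13,4],[14,4],[18,5],[19,3],[19,5],[20,3],[20,5],[25,5],[26,3],[26,5],[29,4],[36,1],[36,4],[42,0],[47,5],[48,3],[48,5],[49,3],[49,5],[50,3],[50,5],[51,3],[51,5],[52,3],[52,5],[53,3],[53,5],[54,3],[54,5],[59,5],[60,3],[60,5],[65,4],[66,2],[66,4]]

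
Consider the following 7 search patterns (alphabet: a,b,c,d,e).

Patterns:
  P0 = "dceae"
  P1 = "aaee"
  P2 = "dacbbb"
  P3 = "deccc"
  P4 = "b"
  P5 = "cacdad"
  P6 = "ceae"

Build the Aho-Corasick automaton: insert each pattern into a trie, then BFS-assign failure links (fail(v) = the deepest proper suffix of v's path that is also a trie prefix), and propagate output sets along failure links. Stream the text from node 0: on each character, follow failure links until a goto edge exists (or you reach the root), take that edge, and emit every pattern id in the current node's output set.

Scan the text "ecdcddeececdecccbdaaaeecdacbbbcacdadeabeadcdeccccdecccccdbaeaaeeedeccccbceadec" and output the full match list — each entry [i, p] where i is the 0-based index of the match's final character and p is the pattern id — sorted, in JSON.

Construct AC machine:
Trie (insert patterns):
  0='ε' goto a→6 b→19 c→20 d→1
  1='d' goto a→10 c→2 e→15
  2='dc' goto e→3
  3='dce' goto a→4
  4='dcea' goto e→5
  5='dceae' goto ·  ←P0
  6='a' goto a→7
  7='aa' goto e→8
  8='aae' goto e→9
  9='aaee' goto ·  ←P1
  10='da' goto c→11
  11='dac' goto b→12
  12='dacb' goto b→13
  13='dacbb' goto b→14
  14='dacbbb' goto ·  ←P2
  15='de' goto c→16
  16='dec' goto c→17
  17='decc' goto c→18
  18='deccc' goto ·  ←P3
  19='b' goto ·  ←P4
  20='c' goto a→21 e→26
  21='ca' goto c→22
  22='cac' goto d→23
  23='cacd' goto a→24
  24='cacda' goto d→25
  25='cacdad' goto ·  ←P5
  26='ce' goto a→27
  27='cea' goto e→28
  28='ceae' goto ·  ←P6

BFS fail/out derivation:
  n1('d'): parent n0 fail=0; on 'd' 0 → fail=0;  out ∅∪∅=∅
  n6('a'): parent n0 fail=0; on 'a' 0 → fail=0;  out ∅∪∅=∅
  n19('b'): parent n0 fail=0; on 'b' 0 → fail=0;  out {4}∪∅={4}
  n20('c'): parent n0 fail=0; on 'c' 0 → fail=0;  out ∅∪∅=∅
  n2('dc'): parent n1 fail=0; on 'c' 0 → fail=20;  out ∅∪∅=∅
  n7('aa'): parent n6 fail=0; on 'a' 0 → fail=6;  out ∅∪∅=∅
  n10('da'): parent n1 fail=0; on 'a' 0 → fail=6;  out ∅∪∅=∅
  n15('de'): parent n1 fail=0; on 'e' 0 → fail=0;  out ∅∪∅=∅
  n21('ca'): parent n20 fail=0; on 'a' 0 → fail=6;  out ∅∪∅=∅
  n26('ce'): parent n20 fail=0; on 'e' 0 → fail=0;  out ∅∪∅=∅
  n3('dce'): parent n2 fail=20; on 'e' 20 → fail=26;  out ∅∪∅=∅
  n8('aae'): parent n7 fail=6; on 'e' 6→0 → fail=0;  out ∅∪∅=∅
  n11('dac'): parent n10 fail=6; on 'c' 6→0 → fail=20;  out ∅∪∅=∅
  n16('dec'): parent n15 fail=0; on 'c' 0 → fail=20;  out ∅∪∅=∅
  n22('cac'): parent n21 fail=6; on 'c' 6→0 → fail=20;  out ∅∪∅=∅
  n27('cea'): parent n26 fail=0; on 'a' 0 → fail=6;  out ∅∪∅=∅
  n4('dcea'): parent n3 fail=26; on 'a' 26 → fail=27;  out ∅∪∅=∅
  n9('aaee'): parent n8 fail=0; on 'e' 0 → fail=0;  out {1}∪∅={1}
  n12('dacb'): parent n11 fail=20; on 'b' 20→0 → fail=19;  out ∅∪{4}={4}
  n17('decc'): parent n16 fail=20; on 'c' 20→0 → fail=20;  out ∅∪∅=∅
  n23('cacd'): parent n22 fail=20; on 'd' 20→0 → fail=1;  out ∅∪∅=∅
  n28('ceae'): parent n27 fail=6; on 'e' 6→0 → fail=0;  out {6}∪∅={6}
  n5('dceae'): parent n4 fail=27; on 'e' 27 → fail=28;  out {0}∪{6}={0,6}
  n13('dacbb'): parent n12 fail=19; on 'b' 19→0 → fail=19;  out ∅∪{4}={4}
  n18('deccc'): parent n17 fail=20; on 'c' 20→0 → fail=20;  out {3}∪∅={3}
  n24('cacda'): parent n23 fail=1; on 'a' 1 → fail=10;  out ∅∪∅=∅
  n14('dacbbb'): parent n13 fail=19; on 'b' 19→0 → fail=19;  out {2}∪{4}={2,4}
  n25('cacdad'): parent n24 fail=10; on 'd' 10→6→0 → fail=1;  out {5}∪∅={5}

Scan:
[0] read 'e'  n0⇒n0
[1] read 'c'  n0⇒n20
[2] read 'd'  n20⇒n1 (fail-walked)
[3] read 'c'  n1⇒n2
[4] read 'd'  n2⇒n1 (fail-walked)
[5] read 'd'  n1⇒n1 (fail-walked)
[6] read 'e'  n1⇒n15
[7] read 'e'  n15⇒n0 (fail-walked)
[8] read 'c'  n0⇒n20
[9] read 'e'  n20⇒n26
[10] read 'c'  n26⇒n20 (fail-walked)
[11] read 'd'  n20⇒n1 (fail-walked)
[12] read 'e'  n1⇒n15
[13] read 'c'  n15⇒n16
[14] read 'c'  n16⇒n17
[15] read 'c'  n17⇒n18  ** P3@[11:15]
[16] read 'b'  n18⇒n19 (fail-walked)  ** P4@[16:16]
[17] read 'd'  n19⇒n1 (fail-walked)
[18] read 'a'  n1⇒n10
[19] read 'a'  n10⇒n7 (fail-walked)
[20] read 'a'  n7⇒n7 (fail-walked)
[21] read 'e'  n7⇒n8
[22] read 'e'  n8⇒n9  ** P1@[19:22]
[23] read 'c'  n9⇒n20 (fail-walked)
[24] read 'd'  n20⇒n1 (fail-walked)
[25] read 'a'  n1⇒n10
[26] read 'c'  n10⇒n11
[27] read 'b'  n11⇒n12  ** P4@[27:27]
[28] read 'b'  n12⇒n13  ** P4@[28:28]
[29] read 'b'  n13⇒n14  ** P2@[24:29],P4@[29:29]
[30] read 'c'  n14⇒n20 (fail-walked)
[31] read 'a'  n20⇒n21
[32] read 'c'  n21⇒n22
[33] read 'd'  n22⇒n23
[34] read 'a'  n23⇒n24
[35] read 'd'  n24⇒n25  ** P5@[30:35]
[36] read 'e'  n25⇒n15 (fail-walked)
[37] read 'a'  n15⇒n6 (fail-walked)
[38] read 'b'  n6⇒n19 (fail-walked)  ** P4@[38:38]
[39] read 'e'  n19⇒n0 (fail-walked)
[40] read 'a'  n0⇒n6
[41] read 'd'  n6⇒n1 (fail-walked)
[42] read 'c'  n1⇒n2
[43] read 'd'  n2⇒n1 (fail-walked)
[44] read 'e'  n1⇒n15
[45] read 'c'  n15⇒n16
[46] read 'c'  n16⇒n17
[47] read 'c'  n17⇒n18  ** P3@[43:47]
[48] read 'c'  n18⇒n20 (fail-walked)
[49] read 'd'  n20⇒n1 (fail-walked)
[50] read 'e'  n1⇒n15
[51] read 'c'  n15⇒n16
[52] read 'c'  n16⇒n17
[53] read 'c'  n17⇒n18  ** P3@[49:53]
[54] read 'c'  n18⇒n20 (fail-walked)
[55] read 'c'  n20⇒n20 (fail-walked)
[56] read 'd'  n20⇒n1 (fail-walked)
[57] read 'b'  n1⇒n19 (fail-walked)  ** P4@[57:57]
[58] read 'a'  n19⇒n6 (fail-walked)
[59] read 'e'  n6⇒n0 (fail-walked)
[60] read 'a'  n0⇒n6
[61] read 'a'  n6⇒n7
[62] read 'e'  n7⇒n8
[63] read 'e'  n8⇒n9  ** P1@[60:63]
[64] read 'e'  n9⇒n0 (fail-walked)
[65] read 'd'  n0⇒n1
[66] read 'e'  n1⇒n15
[67] read 'c'  n15⇒n16
[68] read 'c'  n16⇒n17
[69] read 'c'  n17⇒n18  ** P3@[65:69]
[70] read 'c'  n18⇒n20 (fail-walked)
[71] read 'b'  n20⇒n19 (fail-walked)  ** P4@[71:71]
[72] read 'c'  n19⇒n20 (fail-walked)
[73] read 'e'  n20⇒n26
[74] read 'a'  n26⇒n27
[75] read 'd'  n27⇒n1 (fail-walked)
[76] read 'e'  n1⇒n15
[77] read 'c'  n15⇒n16

Matches: [[15,3],[16,4],[22,1],[27,4],[28,4],[29,2],[29,4],[35,5],[38,4],[47,3],[53,3],[57,4],[63,1],[69,3],[71,4]]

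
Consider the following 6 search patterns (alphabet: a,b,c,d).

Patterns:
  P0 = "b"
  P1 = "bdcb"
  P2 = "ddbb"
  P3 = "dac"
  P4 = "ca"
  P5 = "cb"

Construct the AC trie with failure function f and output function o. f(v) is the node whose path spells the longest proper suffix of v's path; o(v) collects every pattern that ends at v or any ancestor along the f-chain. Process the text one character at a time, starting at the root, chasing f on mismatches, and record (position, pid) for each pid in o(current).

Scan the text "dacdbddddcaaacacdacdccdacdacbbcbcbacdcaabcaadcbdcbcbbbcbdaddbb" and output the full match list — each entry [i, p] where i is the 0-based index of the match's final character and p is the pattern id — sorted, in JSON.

Build:
Trie nodes:
  0='ε' goto b→1 c→11 d→5
  1='b' goto d→2  ←P0
  2='bd' goto c→3
  3='bdc' goto b→4
  4='bdcb' goto ·  ←P1
  5='d' goto a→9 d→6
  6='dd' goto b→7
  7='ddb' goto b→8
  8='ddbb' goto ·  ←P2
  9='da' goto c→10
  10='dac' goto ·  ←P3
  11='c' goto a→12 b→13
  12='ca' goto ·  ←P4
  13='cb' goto ·  ←P5

BFS fail/out derivation:
  n1('b'): parent n0 fail=0; on 'b' 0 → fail=0;  out {0}∪∅={0}
  n5('d'): parent n0 fail=0; on 'd' 0 → fail=0;  out ∅∪∅=∅
  n11('c'): parent n0 fail=0; on 'c' 0 → fail=0;  out ∅∪∅=∅
  n2('bd'): parent n1 fail=0; on 'd' 0 → fail=5;  out ∅∪∅=∅
  n6('dd'): parent n5 fail=0; on 'd' 0 → fail=5;  out ∅∪∅=∅
  n9('da'): parent n5 fail=0; on 'a' 0 → fail=0;  out ∅∪∅=∅
  n12('ca'): parent n11 fail=0; on 'a' 0 → fail=0;  out {4}∪∅={4}
  n13('cb'): parent n11 fail=0; on 'b' 0 → fail=1;  out {5}∪{0}={0,5}
  n3('bdc'): parent n2 fail=5; on 'c' 5→0 → fail=11;  out ∅∪∅=∅
  n7('ddb'): parent n6 fail=5; on 'b' 5→0 → fail=1;  out ∅∪{0}={0}
  n10('dac'): parent n9 fail=0; on 'c' 0 → fail=11;  out {3}∪∅={3}
  n4('bdcb'): parent n3 fail=11; on 'b' 11 → fail=13;  out {1}∪{0,5}={0,1,5}
  n8('ddbb'): parent n7 fail=1; on 'b' 1→0 → fail=1;  out {2}∪{0}={0,2}

Scan:
[0] read 'd'  n0⇒n5
[1] read 'a'  n5⇒n9
[2] read 'c'  n9⇒n10  → match P3@[0:2]
[3] read 'd'  n10⇒n5 ·f
[4] read 'b'  n5⇒n1 ·f  → match P0@[4:4]
[5] read 'd'  n1⇒n2
[6] read 'd'  n2⇒n6 ·f
[7] read 'd'  n6⇒n6 ·f
[8] read 'd'  n6⇒n6 ·f
[9] read 'c'  n6⇒n11 ·f
[10] read 'a'  n11⇒n12  → match P4@[9:10]
[11] read 'a'  n12⇒n0 ·f
[12] read 'a'  n0⇒n0
[13] read 'c'  n0⇒n11
[14] read 'a'  n11⇒n12  → match P4@[13:14]
[15] read 'c'  n12⇒n11 ·f
[16] read 'd'  n11⇒n5 ·f
[17] read 'a'  n5⇒n9
[18] read 'c'  n9⇒n10  → match P3@[16:18]
[19] read 'd'  n10⇒n5 ·f
[20] read 'c'  n5⇒n11 ·f
[21] read 'c'  n11⇒n11 ·f
[22] read 'd'  n11⇒n5 ·f
[23] read 'a'  n5⇒n9
[24] read 'c'  n9⇒n10  → match P3@[22:24]
[25] read 'd'  n10⇒n5 ·f
[26] read 'a'  n5⇒n9
[27] read 'c'  n9⇒n10  → match P3@[25:27]
[28] read 'b'  n10⇒n13 ·f  → match P0@[28:28],P5@[27:28]
[29] read 'b'  n13⇒n1 ·f  → match P0@[29:29]
[30] read 'c'  n1⇒n11 ·f
[31] read 'b'  n11⇒n13  → match P0@[31:31],P5@[30:31]
[32] read 'c'  n13⇒n11 ·f
[33] read 'b'  n11⇒n13  → match P0@[33:33],P5@[32:33]
[34] read 'a'  n13⇒n0 ·f
[35] read 'c'  n0⇒n11
[36] read 'd'  n11⇒n5 ·f
[37] read 'c'  n5⇒n11 ·f
[38] read 'a'  n11⇒n12  → match P4@[37:38]
[39] read 'a'  n12⇒n0 ·f
[40] read 'b'  n0⇒n1  → match P0@[40:40]
[41] read 'c'  n1⇒n11 ·f
[42] read 'a'  n11⇒n12  → match P4@[41:42]
[43] read 'a'  n12⇒n0 ·f
[44] read 'd'  n0⇒n5
[45] read 'c'  n5⇒n11 ·f
[46] read 'b'  n11⇒n13  → match P0@[46:46],P5@[45:46]
[47] read 'd'  n13⇒n2 ·f
[48] read 'c'  n2⇒n3
[49] read 'b'  n3⇒n4  → match P0@[49:49],P1@[46:49],P5@[48:49]
[50] read 'c'  n4⇒n11 ·f
[51] read 'b'  n11⇒n13  → match P0@[51:51],P5@[50:51]
[52] read 'b'  n13⇒n1 ·f  → match P0@[52:52]
[53] read 'b'  n1⇒n1 ·f  → match P0@[53:53]
[54] read 'c'  n1⇒n11 ·f
[55] read 'b'  n11⇒n13  → match P0@[55:55],P5@[54:55]
[56] read 'd'  n13⇒n2 ·f
[57] read 'a'  n2⇒n9 ·f
[58] read 'd'  n9⇒n5 ·f
[59] read 'd'  n5⇒n6
[60] read 'b'  n6⇒n7  → match P0@[60:60]
[61] read 'b'  n7⇒n8  → match P0@[61:61],P2@[58:61]

Result: [[2,3],[4,0],[10,4],[14,4],[18,3],[24,3],[27,3],[28,0],[28,5],[29,0],[31,0],[31,5],[33,0],[33,5],[38,4],[40,0],[42,4],[46,0],[46,5],[49,0],[49,1],[49,5],[51,0],[51,5],[52,0],[53,0],[55,0],[55,5],[60,0],[61,0],[61,2]]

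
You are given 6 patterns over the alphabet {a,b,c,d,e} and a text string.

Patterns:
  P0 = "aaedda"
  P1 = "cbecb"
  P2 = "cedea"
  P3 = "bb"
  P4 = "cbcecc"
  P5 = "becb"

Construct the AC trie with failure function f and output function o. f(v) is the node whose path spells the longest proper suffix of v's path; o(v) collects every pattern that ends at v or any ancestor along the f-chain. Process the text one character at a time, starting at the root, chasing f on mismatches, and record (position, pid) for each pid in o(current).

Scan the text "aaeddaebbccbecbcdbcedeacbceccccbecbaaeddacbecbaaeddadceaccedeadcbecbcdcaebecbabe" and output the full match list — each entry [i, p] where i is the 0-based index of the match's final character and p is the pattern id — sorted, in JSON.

Build automaton:
Trie (insert patterns):
  0='ε' goto a→1 b→16 c→7
  1='a' goto a→2
  2='aa' goto e→3
  3='aae' goto d→4
  4='aaed' goto d→5
  5='aaedd' goto a→6
  6='aaedda' goto ·  [P0 ends]
  7='c' goto b→8 e→12
  8='cb' goto c→18 e→9
  9='cbe' goto c→10
  10='cbec' goto b→11
  11='cbecb' goto ·  [P1 ends]
  12='ce' goto d→13
  13='ced' goto e→14
  14='cede' goto a→15
  15='cedea' goto ·  [P2 ends]
  16='b' goto b→17 e→22
  17='bb' goto ·  [P3 ends]
  18='cbc' goto e→19
  19='cbce' goto c→20
  20='cbcec' goto c→21
  21='cbcecc' goto ·  [P4 ends]
  22='be' goto c→23
  23='bec' goto b→24
  24='becb' goto ·  [P5 ends]

Failure links (BFS by depth):
  n1('a'): parent n0 fail=0; on 'a' 0 → fail=0;  out ∅∪∅=∅
  n7('c'): parent n0 fail=0; on 'c' 0 → fail=0;  out ∅∪∅=∅
  n16('b'): parent n0 fail=0; on 'b' 0 → fail=0;  out ∅∪∅=∅
  n2('aa'): parent n1 fail=0; on 'a' 0 → fail=1;  out ∅∪∅=∅
  n8('cb'): parent n7 fail=0; on 'b' 0 → fail=16;  out ∅∪∅=∅
  n12('ce'): parent n7 fail=0; on 'e' 0 → fail=0;  out ∅∪∅=∅
  n17('bb'): parent n16 fail=0; on 'b' 0 → fail=16;  out {3}∪∅={3}
  n22('be'): parent n16 fail=0; on 'e' 0 → fail=0;  out ∅∪∅=∅
  n3('aae'): parent n2 fail=1; on 'e' 1→0 → fail=0;  out ∅∪∅=∅
  n9('cbe'): parent n8 fail=16; on 'e' 16 → fail=22;  out ∅∪∅=∅
  n13('ced'): parent n12 fail=0; on 'd' 0 → fail=0;  out ∅∪∅=∅
  n18('cbc'): parent n8 fail=16; on 'c' 16→0 → fail=7;  out ∅∪∅=∅
  n23('bec'): parent n22 fail=0; on 'c' 0 → fail=7;  out ∅∪∅=∅
  n4('aaed'): parent n3 fail=0; on 'd' 0 → fail=0;  out ∅∪∅=∅
  n10('cbec'): parent n9 fail=22; on 'c' 22 → fail=23;  out ∅∪∅=∅
  n14('cede'): parent n13 fail=0; on 'e' 0 → fail=0;  out ∅∪∅=∅
  n19('cbce'): parent n18 fail=7; on 'e' 7 → fail=12;  out ∅∪∅=∅
  n24('becb'): parent n23 fail=7; on 'b' 7 → fail=8;  out {5}∪∅={5}
  n5('aaedd'): parent n4 fail=0; on 'd' 0 → fail=0;  out ∅∪∅=∅
  n11('cbecb'): parent n10 fail=23; on 'b' 23 → fail=24;  out {1}∪{5}={1,5}
  n15('cedea'): parent n14 fail=0; on 'a' 0 → fail=1;  out {2}∪∅={2}
  n20('cbcec'): parent n19 fail=12; on 'c' 12→0 → fail=7;  out ∅∪∅=∅
  n6('aaedda'): parent n5 fail=0; on 'a' 0 → fail=1;  out {0}∪∅={0}
  n21('cbcecc'): parent n20 fail=7; on 'c' 7→0 → fail=7;  out {4}∪∅={4}

Text stream:
pos 0 'a': at 1
pos 1 'a': at 2
pos 2 'e': at 3
pos 3 'd': at 4
pos 4 'd': at 5
pos 5 'a': at 6  ** P0@[0:5]
pos 6 'e': at 0 (via fail)
pos 7 'b': at 16
pos 8 'b': at 17  ** P3@[7:8]
pos 9 'c': at 7 (via fail)
pos 10 'c': at 7 (via fail)
pos 11 'b': at 8
pos 12 'e': at 9
pos 13 'c': at 10
pos 14 'b': at 11  ** P1@[10:14],P5@[11:14]
pos 15 'c': at 18 (via fail)
pos 16 'd': at 0 (via fail)
pos 17 'b': at 16
pos 18 'c': at 7 (via fail)
pos 19 'e': at 12
pos 20 'd': at 13
pos 21 'e': at 14
pos 22 'a': at 15  ** P2@[18:22]
pos 23 'c': at 7 (via fail)
pos 24 'b': at 8
pos 25 'c': at 18
pos 26 'e': at 19
pos 27 'c': at 20
pos 28 'c': at 21  ** P4@[23:28]
pos 29 'c': at 7 (via fail)
pos 30 'c': at 7 (via fail)
pos 31 'b': at 8
pos 32 'e': at 9
pos 33 'c': at 10
pos 34 'b': at 11  ** P1@[30:34],P5@[31:34]
pos 35 'a': at 1 (via fail)
pos 36 'a': at 2
pos 37 'e': at 3
pos 38 'd': at 4
pos 39 'd': at 5
pos 40 'a': at 6  ** P0@[35:40]
pos 41 'c': at 7 (via fail)
pos 42 'b': at 8
pos 43 'e': at 9
pos 44 'c': at 10
pos 45 'b': at 11  ** P1@[41:45],P5@[42:45]
pos 46 'a': at 1 (via fail)
pos 47 'a': at 2
pos 48 'e': at 3
pos 49 'd': at 4
pos 50 'd': at 5
pos 51 'a': at 6  ** P0@[46:51]
pos 52 'd': at 0 (via fail)
pos 53 'c': at 7
pos 54 'e': at 12
pos 55 'a': at 1 (via fail)
pos 56 'c': at 7 (via fail)
pos 57 'c': at 7 (via fail)
pos 58 'e': at 12
pos 59 'd': at 13
pos 60 'e': at 14
pos 61 'a': at 15  ** P2@[57:61]
pos 62 'd': at 0 (via fail)
pos 63 'c': at 7
pos 64 'b': at 8
pos 65 'e': at 9
pos 66 'c': at 10
pos 67 'b': at 11  ** P1@[63:67],P5@[64:67]
pos 68 'c': at 18 (via fail)
pos 69 'd': at 0 (via fail)
pos 70 'c': at 7
pos 71 'a': at 1 (via fail)
pos 72 'e': at 0 (via fail)
pos 73 'b': at 16
pos 74 'e': at 22
pos 75 'c': at 23
pos 76 'b': at 24  ** P5@[73:76]
pos 77 'a': at 1 (via fail)
pos 78 'b': at 16 (via fail)
pos 79 'e': at 22

Result: [[5,0],[8,3],[14,1],[14,5],[22,2],[28,4],[34,1],[34,5],[40,0],[45,1],[45,5],[51,0],[61,2],[67,1],[67,5],[76,5]]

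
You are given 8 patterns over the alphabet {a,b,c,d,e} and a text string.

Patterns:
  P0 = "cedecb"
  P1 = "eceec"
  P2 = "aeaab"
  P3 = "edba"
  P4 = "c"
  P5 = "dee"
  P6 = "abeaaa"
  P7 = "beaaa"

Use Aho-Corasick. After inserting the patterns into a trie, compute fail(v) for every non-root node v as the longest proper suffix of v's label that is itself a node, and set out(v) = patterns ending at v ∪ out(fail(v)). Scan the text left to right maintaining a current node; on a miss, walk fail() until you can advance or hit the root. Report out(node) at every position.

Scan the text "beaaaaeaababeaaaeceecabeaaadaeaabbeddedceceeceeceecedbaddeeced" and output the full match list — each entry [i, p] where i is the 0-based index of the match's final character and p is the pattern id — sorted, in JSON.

Construct AC machine:
Trie nodes:
  n0 'ε': a→12 b→28 c→1 d→20 e→7
  n1 'c': e→2  [P4 ends]
  n2 'ce': d→3
  n3 'ced': e→4
  n4 'cede': c→5
  n5 'cedec': b→6
  n6 'cedecb': ·  [P0 ends]
  n7 'e': c→8 d→17
  n8 'ec': e→9
  n9 'ece': e→10
  n10 'ecee': c→11
  n11 'eceec': ·  [P1 ends]
  n12 'a': b→23 e→13
  n13 'ae': a→14
  n14 'aea': a→15
  n15 'aeaa': b→16
  n16 'aeaab': ·  [P2 ends]
  n17 'ed': b→18
  n18 'edb': a→19
  n19 'edba': ·  [P3 ends]
  n20 'd': e→21
  n21 'de': e→22
  n22 'dee': ·  [P5 ends]
  n23 'ab': e→24
  n24 'abe': a→25
  n25 'abea': a→26
  n26 'abeaa': a→27
  n27 'abeaaa': ·  [P6 ends]
  n28 'b': e→29
  n29 'be': a→30
  n30 'bea': a→31
  n31 'beaa': a→32
  n32 'beaaa': ·  [P7 ends]

Failure links (BFS by depth):
  fail(1) 'c': from fail(0)=0 chase 'c': 0 ⇒ 0;  out={4}∪out(0)={4}
  fail(7) 'e': from fail(0)=0 chase 'e': 0 ⇒ 0;  out=∅∪out(0)=∅
  fail(12) 'a': from fail(0)=0 chase 'a': 0 ⇒ 0;  out=∅∪out(0)=∅
  fail(20) 'd': from fail(0)=0 chase 'd': 0 ⇒ 0;  out=∅∪out(0)=∅
  fail(28) 'b': from fail(0)=0 chase 'b': 0 ⇒ 0;  out=∅∪out(0)=∅
  fail(2) 'ce': from fail(1)=0 chase 'e': 0 ⇒ 7;  out=∅∪out(7)=∅
  fail(8) 'ec': from fail(7)=0 chase 'c': 0 ⇒ 1;  out=∅∪out(1)={4}
  fail(13) 'ae': from fail(12)=0 chase 'e': 0 ⇒ 7;  out=∅∪out(7)=∅
  fail(17) 'ed': from fail(7)=0 chase 'd': 0 ⇒ 20;  out=∅∪out(20)=∅
  fail(21) 'de': from fail(20)=0 chase 'e': 0 ⇒ 7;  out=∅∪out(7)=∅
  fail(23) 'ab': from fail(12)=0 chase 'b': 0 ⇒ 28;  out=∅∪out(28)=∅
  fail(29) 'be': from fail(28)=0 chase 'e': 0 ⇒ 7;  out=∅∪out(7)=∅
  fail(3) 'ced': from fail(2)=7 chase 'd': 7 ⇒ 17;  out=∅∪out(17)=∅
  fail(9) 'ece': from fail(8)=1 chase 'e': 1 ⇒ 2;  out=∅∪out(2)=∅
  fail(14) 'aea': from fail(13)=7 chase 'a': 7→0 ⇒ 12;  out=∅∪out(12)=∅
  fail(18) 'edb': from fail(17)=20 chase 'b': 20→0 ⇒ 28;  out=∅∪out(28)=∅
  fail(22) 'dee': from fail(21)=7 chase 'e': 7→0 ⇒ 7;  out={5}∪out(7)={5}
  fail(24) 'abe': from fail(23)=28 chase 'e': 28 ⇒ 29;  out=∅∪out(29)=∅
  fail(30) 'bea': from fail(29)=7 chase 'a': 7→0 ⇒ 12;  out=∅∪out(12)=∅
  fail(4) 'cede': from fail(3)=17 chase 'e': 17→20 ⇒ 21;  out=∅∪out(21)=∅
  fail(10) 'ecee': from fail(9)=2 chase 'e': 2→7→0 ⇒ 7;  out=∅∪out(7)=∅
  fail(15) 'aeaa': from fail(14)=12 chase 'a': 12→0 ⇒ 12;  out=∅∪out(12)=∅
  fail(19) 'edba': from fail(18)=28 chase 'a': 28→0 ⇒ 12;  out={3}∪out(12)={3}
  fail(25) 'abea': from fail(24)=29 chase 'a': 29 ⇒ 30;  out=∅∪out(30)=∅
  fail(31) 'beaa': from fail(30)=12 chase 'a': 12→0 ⇒ 12;  out=∅∪out(12)=∅
  fail(5) 'cedec': from fail(4)=21 chase 'c': 21→7 ⇒ 8;  out=∅∪out(8)={4}
  fail(11) 'eceec': from fail(10)=7 chase 'c': 7 ⇒ 8;  out={1}∪out(8)={1,4}
  fail(16) 'aeaab': from fail(15)=12 chase 'b': 12 ⇒ 23;  out={2}∪out(23)={2}
  fail(26) 'abeaa': from fail(25)=30 chase 'a': 30 ⇒ 31;  out=∅∪out(31)=∅
  fail(32) 'beaaa': from fail(31)=12 chase 'a': 12→0 ⇒ 12;  out={7}∪out(12)={7}
  fail(6) 'cedecb': from fail(5)=8 chase 'b': 8→1→0 ⇒ 28;  out={0}∪out(28)={0}
  fail(27) 'abeaaa': from fail(26)=31 chase 'a': 31 ⇒ 32;  out={6}∪out(32)={6,7}

Run:
[0] read 'b'  n0⇒n28
[1] read 'e'  n28⇒n29
[2] read 'a'  n29⇒n30
[3] read 'a'  n30⇒n31
[4] read 'a'  n31⇒n32  → match P7@[0:4]
[5] read 'a'  n32⇒n12 ·f
[6] read 'e'  n12⇒n13
[7] read 'a'  n13⇒n14
[8] read 'a'  n14⇒n15
[9] read 'b'  n15⇒n16  → match P2@[5:9]
[10] read 'a'  n16⇒n12 ·f
[11] read 'b'  n12⇒n23
[12] read 'e'  n23⇒n24
[13] read 'a'  n24⇒n25
[14] read 'a'  n25⇒n26
[15] read 'a'  n26⇒n27  → match P6@[10:15],P7@[11:15]
[16] read 'e'  n27⇒n13 ·f
[17] read 'c'  n13⇒n8 ·f  → match P4@[17:17]
[18] read 'e'  n8⇒n9
[19] read 'e'  n9⇒n10
[20] read 'c'  n10⇒n11  → match P1@[16:20],P4@[20:20]
[21] read 'a'  n11⇒n12 ·f
[22] read 'b'  n12⇒n23
[23] read 'e'  n23⇒n24
[24] read 'a'  n24⇒n25
[25] read 'a'  n25⇒n26
[26] read 'a'  n26⇒n27  → match P6@[21:26],P7@[22:26]
[27] read 'd'  n27⇒n20 ·f
[28] read 'a'  n20⇒n12 ·f
[29] read 'e'  n12⇒n13
[30] read 'a'  n13⇒n14
[31] read 'a'  n14⇒n15
[32] read 'b'  n15⇒n16  → match P2@[28:32]
[33] read 'b'  n16⇒n28 ·f
[34] read 'e'  n28⇒n29
[35] read 'd'  n29⇒n17 ·f
[36] read 'd'  n17⇒n20 ·f
[37] read 'e'  n20⇒n21
[38] read 'd'  n21⇒n17 ·f
[39] read 'c'  n17⇒n1 ·f  → match P4@[39:39]
[40] read 'e'  n1⇒n2
[41] read 'c'  n2⇒n8 ·f  → match P4@[41:41]
[42] read 'e'  n8⇒n9
[43] read 'e'  n9⇒n10
[44] read 'c'  n10⇒n11  → match P1@[40:44],P4@[44:44]
[45] read 'e'  n11⇒n9 ·f
[46] read 'e'  n9⇒n10
[47] read 'c'  n10⇒n11  → match P1@[43:47],P4@[47:47]
[48] read 'e'  n11⇒n9 ·f
[49] read 'e'  n9⇒n10
[50] read 'c'  n10⇒n11  → match P1@[46:50],P4@[50:50]
[51] read 'e'  n11⇒n9 ·f
[52] read 'd'  n9⇒n3 ·f
[53] read 'b'  n3⇒n18 ·f
[54] read 'a'  n18⇒n19  → match P3@[51:54]
[55] read 'd'  n19⇒n20 ·f
[56] read 'd'  n20⇒n20 ·f
[57] read 'e'  n20⇒n21
[58] read 'e'  n21⇒n22  → match P5@[56:58]
[59] read 'c'  n22⇒n8 ·f  → match P4@[59:59]
[60] read 'e'  n8⇒n9
[61] read 'd'  n9⇒n3 ·f

Matches: [[4,7],[9,2],[15,6],[15,7],[17,4],[20,1],[20,4],[26,6],[26,7],[32,2],[39,4],[41,4],[44,1],[44,4],[47,1],[47,4],[50,1],[50,4],[54,3],[58,5],[59,4]]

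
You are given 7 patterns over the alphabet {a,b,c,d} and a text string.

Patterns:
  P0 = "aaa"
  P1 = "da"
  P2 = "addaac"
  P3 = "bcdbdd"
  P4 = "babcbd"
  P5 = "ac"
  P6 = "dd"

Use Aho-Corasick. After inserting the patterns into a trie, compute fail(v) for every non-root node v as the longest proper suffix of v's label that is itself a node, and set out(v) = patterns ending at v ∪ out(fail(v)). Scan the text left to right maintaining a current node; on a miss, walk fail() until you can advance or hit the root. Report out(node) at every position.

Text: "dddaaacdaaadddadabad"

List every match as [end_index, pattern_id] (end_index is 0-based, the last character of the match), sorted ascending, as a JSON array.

Construct AC machine:
Trie (insert patterns):
  n0 'ε': a→1 b→11 d→4
  n1 'a': a→2 c→22 d→6
  n2 'aa': a→3
  n3 'aaa': ·  [P0 ends]
  n4 'd': a→5 d→23
  n5 'da': ·  [P1 ends]
  n6 'ad': d→7
  n7 'add': a→8
  n8 'adda': a→9
  n9 'addaa': c→10
  n10 'addaac': ·  [P2 ends]
  n11 'b': a→17 c→12
  n12 'bc': d→13
  n13 'bcd': b→14
  n14 'bcdb': d→15
  n15 'bcdbd': d→16
  n16 'bcdbdd': ·  [P3 ends]
  n17 'ba': b→18
  n18 'bab': c→19
  n19 'babc': b→20
  n20 'babcb': d→21
  n21 'babcbd': ·  [P4 ends]
  n22 'ac': ·  [P5 ends]
  n23 'dd': ·  [P6 ends]

BFS fail/out derivation:
  fail(1) 'a': from fail(0)=0 chase 'a': 0 ⇒ 0;  out=∅∪out(0)=∅
  fail(4) 'd': from fail(0)=0 chase 'd': 0 ⇒ 0;  out=∅∪out(0)=∅
  fail(11) 'b': from fail(0)=0 chase 'b': 0 ⇒ 0;  out=∅∪out(0)=∅
  fail(2) 'aa': from fail(1)=0 chase 'a': 0 ⇒ 1;  out=∅∪out(1)=∅
  fail(5) 'da': from fail(4)=0 chase 'a': 0 ⇒ 1;  out={1}∪out(1)={1}
  fail(6) 'ad': from fail(1)=0 chase 'd': 0 ⇒ 4;  out=∅∪out(4)=∅
  fail(12) 'bc': from fail(11)=0 chase 'c': 0 ⇒ 0;  out=∅∪out(0)=∅
  fail(17) 'ba': from fail(11)=0 chase 'a': 0 ⇒ 1;  out=∅∪out(1)=∅
  fail(22) 'ac': from fail(1)=0 chase 'c': 0 ⇒ 0;  out={5}∪out(0)={5}
  fail(23) 'dd': from fail(4)=0 chase 'd': 0 ⇒ 4;  out={6}∪out(4)={6}
  fail(3) 'aaa': from fail(2)=1 chase 'a': 1 ⇒ 2;  out={0}∪out(2)={0}
  fail(7) 'add': from fail(6)=4 chase 'd': 4 ⇒ 23;  out=∅∪out(23)={6}
  fail(13) 'bcd': from fail(12)=0 chase 'd': 0 ⇒ 4;  out=∅∪out(4)=∅
  fail(18) 'bab': from fail(17)=1 chase 'b': 1→0 ⇒ 11;  out=∅∪out(11)=∅
  fail(8) 'adda': from fail(7)=23 chase 'a': 23→4 ⇒ 5;  out=∅∪out(5)={1}
  fail(14) 'bcdb': from fail(13)=4 chase 'b': 4→0 ⇒ 11;  out=∅∪out(11)=∅
  fail(19) 'babc': from fail(18)=11 chase 'c': 11 ⇒ 12;  out=∅∪out(12)=∅
  fail(9) 'addaa': from fail(8)=5 chase 'a': 5→1 ⇒ 2;  out=∅∪out(2)=∅
  fail(15) 'bcdbd': from fail(14)=11 chase 'd': 11→0 ⇒ 4;  out=∅∪out(4)=∅
  fail(20) 'babcb': from fail(19)=12 chase 'b': 12→0 ⇒ 11;  out=∅∪out(11)=∅
  fail(10) 'addaac': from fail(9)=2 chase 'c': 2→1 ⇒ 22;  out={2}∪out(22)={2,5}
  fail(16) 'bcdbdd': from fail(15)=4 chase 'd': 4 ⇒ 23;  out={3}∪out(23)={3,6}
  fail(21) 'babcbd': from fail(20)=11 chase 'd': 11→0 ⇒ 4;  out={4}∪out(4)={4}

Scan:
[0] read 'd'  n0⇒n4
[1] read 'd'  n4⇒n23  → match P6@[0:1]
[2] read 'd'  n23⇒n23 (fail-walked)  → match P6@[1:2]
[3] read 'a'  n23⇒n5 (fail-walked)  → match P1@[2:3]
[4] read 'a'  n5⇒n2 (fail-walked)
[5] read 'a'  n2⇒n3  → match P0@[3:5]
[6] read 'c'  n3⇒n22 (fail-walked)  → match P5@[5:6]
[7] read 'd'  n22⇒n4 (fail-walked)
[8] read 'a'  n4⇒n5  → match P1@[7:8]
[9] read 'a'  n5⇒n2 (fail-walked)
[10] read 'a'  n2⇒n3  → match P0@[8:10]
[11] read 'd'  n3⇒n6 (fail-walked)
[12] read 'd'  n6⇒n7  → match P6@[11:12]
[13] read 'd'  n7⇒n23 (fail-walked)  → match P6@[12:13]
[14] read 'a'  n23⇒n5 (fail-walked)  → match P1@[13:14]
[15] read 'd'  n5⇒n6 (fail-walked)
[16] read 'a'  n6⇒n5 (fail-walked)  → match P1@[15:16]
[17] read 'b'  n5⇒n11 (fail-walked)
[18] read 'a'  n11⇒n17
[19] read 'd'  n17⇒n6 (fail-walked)

All matches (sorted): [[1,6],[2,6],[3,1],[5,0],[6,5],[8,1],[10,0],[12,6],[13,6],[14,1],[16,1]]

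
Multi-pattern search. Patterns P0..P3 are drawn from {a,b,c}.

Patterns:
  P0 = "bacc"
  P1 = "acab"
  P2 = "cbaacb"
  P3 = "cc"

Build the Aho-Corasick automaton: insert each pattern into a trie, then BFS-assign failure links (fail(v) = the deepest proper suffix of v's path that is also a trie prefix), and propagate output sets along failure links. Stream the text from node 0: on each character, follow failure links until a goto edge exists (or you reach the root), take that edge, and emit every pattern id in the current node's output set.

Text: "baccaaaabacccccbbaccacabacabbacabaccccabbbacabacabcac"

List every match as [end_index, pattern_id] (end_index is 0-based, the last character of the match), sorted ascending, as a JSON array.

Build automaton:
Trie nodes:
  0='ε' goto a→5 b→1 c→9
  1='b' goto a→2
  2='ba' goto c→3
  3='bac' goto c→4
  4='bacc' goto ·  [P0 ends]
  5='a' goto c→6
  6='ac' goto a→7
  7='aca' goto b→8
  8='acab' goto ·  [P1 ends]
  9='c' goto b→10 c→15
  10='cb' goto a→11
  11='cba' goto a→12
  12='cbaa' goto c→13
  13='cbaac' goto b→14
  14='cbaacb' goto ·  [P2 ends]
  15='cc' goto ·  [P3 ends]

Failure links (BFS by depth):
  fail(1) 'b': from fail(0)=0 chase 'b': 0 ⇒ 0;  out=∅∪out(0)=∅
  fail(5) 'a': from fail(0)=0 chase 'a': 0 ⇒ 0;  out=∅∪out(0)=∅
  fail(9) 'c': from fail(0)=0 chase 'c': 0 ⇒ 0;  out=∅∪out(0)=∅
  fail(2) 'ba': from fail(1)=0 chase 'a': 0 ⇒ 5;  out=∅∪out(5)=∅
  fail(6) 'ac': from fail(5)=0 chase 'c': 0 ⇒ 9;  out=∅∪out(9)=∅
  fail(10) 'cb': from fail(9)=0 chase 'b': 0 ⇒ 1;  out=∅∪out(1)=∅
  fail(15) 'cc': from fail(9)=0 chase 'c': 0 ⇒ 9;  out={3}∪out(9)={3}
  fail(3) 'bac': from fail(2)=5 chase 'c': 5 ⇒ 6;  out=∅∪out(6)=∅
  fail(7) 'aca': from fail(6)=9 chase 'a': 9→0 ⇒ 5;  out=∅∪out(5)=∅
  fail(11) 'cba': from fail(10)=1 chase 'a': 1 ⇒ 2;  out=∅∪out(2)=∅
  fail(4) 'bacc': from fail(3)=6 chase 'c': 6→9 ⇒ 15;  out={0}∪out(15)={0,3}
  fail(8) 'acab': from fail(7)=5 chase 'b': 5→0 ⇒ 1;  out={1}∪out(1)={1}
  fail(12) 'cbaa': from fail(11)=2 chase 'a': 2→5→0 ⇒ 5;  out=∅∪out(5)=∅
  fail(13) 'cbaac': from fail(12)=5 chase 'c': 5 ⇒ 6;  out=∅∪out(6)=∅
  fail(14) 'cbaacb': from fail(13)=6 chase 'b': 6→9 ⇒ 10;  out={2}∪out(10)={2}

Scan:
[0] read 'b'  n0⇒n1
[1] read 'a'  n1⇒n2
[2] read 'c'  n2⇒n3
[3] read 'c'  n3⇒n4  → match P0@[0:3],P3@[2:3]
[4] read 'a'  n4⇒n5 ·f
[5] read 'a'  n5⇒n5 ·f
[6] read 'a'  n5⇒n5 ·f
[7] read 'a'  n5⇒n5 ·f
[8] read 'b'  n5⇒n1 ·f
[9] read 'a'  n1⇒n2
[10] read 'c'  n2⇒n3
[11] read 'c'  n3⇒n4  → match P0@[8:11],P3@[10:11]
[12] read 'c'  n4⇒n15 ·f  → match P3@[11:12]
[13] read 'c'  n15⇒n15 ·f  → match P3@[12:13]
[14] read 'c'  n15⇒n15 ·f  → match P3@[13:14]
[15] read 'b'  n15⇒n10 ·f
[16] read 'b'  n10⇒n1 ·f
[17] read 'a'  n1⇒n2
[18] read 'c'  n2⇒n3
[19] read 'c'  n3⇒n4  → match P0@[16:19],P3@[18:19]
[20] read 'a'  n4⇒n5 ·f
[21] read 'c'  n5⇒n6
[22] read 'a'  n6⇒n7
[23] read 'b'  n7⇒n8  → match P1@[20:23]
[24] read 'a'  n8⇒n2 ·f
[25] read 'c'  n2⇒n3
[26] read 'a'  n3⇒n7 ·f
[27] read 'b'  n7⇒n8  → match P1@[24:27]
[28] read 'b'  n8⇒n1 ·f
[29] read 'a'  n1⇒n2
[30] read 'c'  n2⇒n3
[31] read 'a'  n3⇒n7 ·f
[32] read 'b'  n7⇒n8  → match P1@[29:32]
[33] read 'a'  n8⇒n2 ·f
[34] read 'c'  n2⇒n3
[35] read 'c'  n3⇒n4  → match P0@[32:35],P3@[34:35]
[36] read 'c'  n4⇒n15 ·f  → match P3@[35:36]
[37] read 'c'  n15⇒n15 ·f  → match P3@[36:37]
[38] read 'a'  n15⇒n5 ·f
[39] read 'b'  n5⇒n1 ·f
[40] read 'b'  n1⇒n1 ·f
[41] read 'b'  n1⇒n1 ·f
[42] read 'a'  n1⇒n2
[43] read 'c'  n2⇒n3
[44] read 'a'  n3⇒n7 ·f
[45] read 'b'  n7⇒n8  → match P1@[42:45]
[46] read 'a'  n8⇒n2 ·f
[47] read 'c'  n2⇒n3
[48] read 'a'  n3⇒n7 ·f
[49] read 'b'  n7⇒n8  → match P1@[46:49]
[50] read 'c'  n8⇒n9 ·f
[51] read 'a'  n9⇒n5 ·f
[52] read 'c'  n5⇒n6

All matches (sorted): [[3,0],[3,3],[11,0],[11,3],[12,3],[13,3],[14,3],[19,0],[19,3],[23,1],[27,1],[32,1],[35,0],[35,3],[36,3],[37,3],[45,1],[49,1]]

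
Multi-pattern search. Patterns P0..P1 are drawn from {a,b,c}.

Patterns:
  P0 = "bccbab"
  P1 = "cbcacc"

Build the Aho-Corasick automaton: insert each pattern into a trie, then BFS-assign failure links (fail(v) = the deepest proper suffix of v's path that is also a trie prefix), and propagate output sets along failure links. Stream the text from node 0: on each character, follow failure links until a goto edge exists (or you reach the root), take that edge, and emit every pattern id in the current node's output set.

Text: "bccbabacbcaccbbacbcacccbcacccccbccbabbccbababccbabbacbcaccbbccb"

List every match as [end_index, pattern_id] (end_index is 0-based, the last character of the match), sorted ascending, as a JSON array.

Build automaton:
Trie (insert patterns):
  0='ε' goto b→1 c→7
  1='b' goto c→2
  2='bc' goto c→3
  3='bcc' goto b→4
  4='bccb' goto a→5
  5='bccba' goto b→6
  6='bccbab' goto ·  [P0 ends]
  7='c' goto b→8
  8='cb' goto c→9
  9='cbc' goto a→10
  10='cbca' goto c→11
  11='cbcac' goto c→12
  12='cbcacc' goto ·  [P1 ends]

Failure links (BFS by depth):
  fail(1) 'b': from fail(0)=0 chase 'b': 0 ⇒ 0;  out=∅∪out(0)=∅
  fail(7) 'c': from fail(0)=0 chase 'c': 0 ⇒ 0;  out=∅∪out(0)=∅
  fail(2) 'bc': from fail(1)=0 chase 'c': 0 ⇒ 7;  out=∅∪out(7)=∅
  fail(8) 'cb': from fail(7)=0 chase 'b': 0 ⇒ 1;  out=∅∪out(1)=∅
  fail(3) 'bcc': from fail(2)=7 chase 'c': 7→0 ⇒ 7;  out=∅∪out(7)=∅
  fail(9) 'cbc': from fail(8)=1 chase 'c': 1 ⇒ 2;  out=∅∪out(2)=∅
  fail(4) 'bccb': from fail(3)=7 chase 'b': 7 ⇒ 8;  out=∅∪out(8)=∅
  fail(10) 'cbca': from fail(9)=2 chase 'a': 2→7→0 ⇒ 0;  out=∅∪out(0)=∅
  fail(5) 'bccba': from fail(4)=8 chase 'a': 8→1→0 ⇒ 0;  out=∅∪out(0)=∅
  fail(11) 'cbcac': from fail(10)=0 chase 'c': 0 ⇒ 7;  out=∅∪out(7)=∅
  fail(6) 'bccbab': from fail(5)=0 chase 'b': 0 ⇒ 1;  out={0}∪out(1)={0}
  fail(12) 'cbcacc': from fail(11)=7 chase 'c': 7→0 ⇒ 7;  out={1}∪out(7)={1}

Text stream:
[0] read 'b'  n0⇒n1
[1] read 'c'  n1⇒n2
[2] read 'c'  n2⇒n3
[3] read 'b'  n3⇒n4
[4] read 'a'  n4⇒n5
[5] read 'b'  n5⇒n6  emit P0@[0:5]
[6] read 'a'  n6⇒n0 (via fail)
[7] read 'c'  n0⇒n7
[8] read 'b'  n7⇒n8
[9] read 'c'  n8⇒n9
[10] read 'a'  n9⇒n10
[11] read 'c'  n10⇒n11
[12] read 'c'  n11⇒n12  emit P1@[7:12]
[13] read 'b'  n12⇒n8 (via fail)
[14] read 'b'  n8⇒n1 (via fail)
[15] read 'a'  n1⇒n0 (via fail)
[16] read 'c'  n0⇒n7
[17] read 'b'  n7⇒n8
[18] read 'c'  n8⇒n9
[19] read 'a'  n9⇒n10
[20] read 'c'  n10⇒n11
[21] read 'c'  n11⇒n12  emit P1@[16:21]
[22] read 'c'  n12⇒n7 (via fail)
[23] read 'b'  n7⇒n8
[24] read 'c'  n8⇒n9
[25] read 'a'  n9⇒n10
[26] read 'c'  n10⇒n11
[27] read 'c'  n11⇒n12  emit P1@[22:27]
[28] read 'c'  n12⇒n7 (via fail)
[29] read 'c'  n7⇒n7 (via fail)
[30] read 'c'  n7⇒n7 (via fail)
[31] read 'b'  n7⇒n8
[32] read 'c'  n8⇒n9
[33] read 'c'  n9⇒n3 (via fail)
[34] read 'b'  n3⇒n4
[35] read 'a'  n4⇒n5
[36] read 'b'  n5⇒n6  emit P0@[31:36]
[37] read 'b'  n6⇒n1 (via fail)
[38] read 'c'  n1⇒n2
[39] read 'c'  n2⇒n3
[40] read 'b'  n3⇒n4
[41] read 'a'  n4⇒n5
[42] read 'b'  n5⇒n6  emit P0@[37:42]
[43] read 'a'  n6⇒n0 (via fail)
[44] read 'b'  n0⇒n1
[45] read 'c'  n1⇒n2
[46] read 'c'  n2⇒n3
[47] read 'b'  n3⇒n4
[48] read 'a'  n4⇒n5
[49] read 'b'  n5⇒n6  emit P0@[44:49]
[50] read 'b'  n6⇒n1 (via fail)
[51] read 'a'  n1⇒n0 (via fail)
[52] read 'c'  n0⇒n7
[53] read 'b'  n7⇒n8
[54] read 'c'  n8⇒n9
[55] read 'a'  n9⇒n10
[56] read 'c'  n10⇒n11
[57] read 'c'  n11⇒n12  emit P1@[52:57]
[58] read 'b'  n12⇒n8 (via fail)
[59] read 'b'  n8⇒n1 (via fail)
[60] read 'c'  n1⇒n2
[61] read 'c'  n2⇒n3
[62] read 'b'  n3⇒n4

Matches: [[5,0],[12,1],[21,1],[27,1],[36,0],[42,0],[49,0],[57,1]]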